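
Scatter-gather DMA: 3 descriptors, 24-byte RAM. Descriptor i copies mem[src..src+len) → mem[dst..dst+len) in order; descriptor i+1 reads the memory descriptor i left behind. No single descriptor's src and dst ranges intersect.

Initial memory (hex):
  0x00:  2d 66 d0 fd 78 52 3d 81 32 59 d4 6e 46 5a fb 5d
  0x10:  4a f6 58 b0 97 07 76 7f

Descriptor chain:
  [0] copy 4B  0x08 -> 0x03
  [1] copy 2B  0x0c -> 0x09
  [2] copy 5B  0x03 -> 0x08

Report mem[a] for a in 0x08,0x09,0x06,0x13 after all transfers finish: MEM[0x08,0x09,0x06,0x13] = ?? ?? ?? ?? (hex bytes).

MEM[0x08,0x09,0x06,0x13] = 32 59 6e b0

D0: mem[0x03..0x06] <- [32 59 d4 6e]
D1: mem[0x09..0x0a] <- [46 5a]
D2: mem[0x08..0x0c] <- [32 59 d4 6e 81]
query mem[0x08]=0x32, mem[0x09]=0x59, mem[0x06]=0x6e, mem[0x13]=0xb0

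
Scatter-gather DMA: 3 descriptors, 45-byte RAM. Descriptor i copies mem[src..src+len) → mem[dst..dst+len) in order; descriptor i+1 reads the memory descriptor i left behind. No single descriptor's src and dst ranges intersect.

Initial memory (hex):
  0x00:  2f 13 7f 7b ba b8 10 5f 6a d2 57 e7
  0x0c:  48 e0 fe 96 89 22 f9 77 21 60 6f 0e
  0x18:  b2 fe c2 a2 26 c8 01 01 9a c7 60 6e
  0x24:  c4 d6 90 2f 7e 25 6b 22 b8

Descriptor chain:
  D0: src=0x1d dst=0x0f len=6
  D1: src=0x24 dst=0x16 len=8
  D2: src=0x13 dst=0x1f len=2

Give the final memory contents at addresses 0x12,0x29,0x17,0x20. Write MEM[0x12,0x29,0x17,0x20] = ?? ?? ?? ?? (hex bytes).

#0 dst[0x0f+6] := {0xc8,0x01,0x01,0x9a,0xc7,0x60}
#1 dst[0x16+8] := {0xc4,0xd6,0x90,0x2f,0x7e,0x25,0x6b,0x22}
#2 dst[0x1f+2] := {0xc7,0x60}
query mem[0x12]=0x9a, mem[0x29]=0x25, mem[0x17]=0xd6, mem[0x20]=0x60

MEM[0x12,0x29,0x17,0x20] = 9a 25 d6 60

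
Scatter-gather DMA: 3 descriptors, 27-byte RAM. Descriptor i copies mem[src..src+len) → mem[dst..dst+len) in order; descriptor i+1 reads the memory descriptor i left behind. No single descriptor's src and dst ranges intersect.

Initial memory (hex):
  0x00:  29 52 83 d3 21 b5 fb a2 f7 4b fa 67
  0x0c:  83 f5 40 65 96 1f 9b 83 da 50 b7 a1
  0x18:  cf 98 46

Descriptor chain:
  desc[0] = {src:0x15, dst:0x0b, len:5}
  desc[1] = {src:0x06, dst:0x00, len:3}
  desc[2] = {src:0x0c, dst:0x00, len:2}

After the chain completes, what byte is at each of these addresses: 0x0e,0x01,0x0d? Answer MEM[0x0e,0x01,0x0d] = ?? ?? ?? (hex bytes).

#0 dst[0x0b+5] := {0x50,0xb7,0xa1,0xcf,0x98}
#1 dst[0x00+3] := {0xfb,0xa2,0xf7}
#2 dst[0x00+2] := {0xb7,0xa1}
query mem[0x0e]=0xcf, mem[0x01]=0xa1, mem[0x0d]=0xa1

MEM[0x0e,0x01,0x0d] = cf a1 a1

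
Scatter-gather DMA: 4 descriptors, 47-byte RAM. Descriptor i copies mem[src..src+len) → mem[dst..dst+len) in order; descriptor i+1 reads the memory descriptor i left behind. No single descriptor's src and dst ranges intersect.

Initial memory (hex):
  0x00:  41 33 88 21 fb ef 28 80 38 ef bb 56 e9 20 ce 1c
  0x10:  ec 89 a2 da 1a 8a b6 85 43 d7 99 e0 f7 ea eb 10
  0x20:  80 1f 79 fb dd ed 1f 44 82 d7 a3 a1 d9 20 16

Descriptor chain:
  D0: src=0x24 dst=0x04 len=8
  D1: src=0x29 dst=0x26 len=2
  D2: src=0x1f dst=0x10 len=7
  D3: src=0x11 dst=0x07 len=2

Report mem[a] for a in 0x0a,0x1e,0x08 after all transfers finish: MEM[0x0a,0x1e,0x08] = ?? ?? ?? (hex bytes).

  after D0: wrote 8B at 0x04 = dded1f4482d7a3a1
  after D1: wrote 2B at 0x26 = d7a3
  after D2: wrote 7B at 0x10 = 10801f79fbdded
  after D3: wrote 2B at 0x07 = 801f
query mem[0x0a]=0xa3, mem[0x1e]=0xeb, mem[0x08]=0x1f

MEM[0x0a,0x1e,0x08] = a3 eb 1f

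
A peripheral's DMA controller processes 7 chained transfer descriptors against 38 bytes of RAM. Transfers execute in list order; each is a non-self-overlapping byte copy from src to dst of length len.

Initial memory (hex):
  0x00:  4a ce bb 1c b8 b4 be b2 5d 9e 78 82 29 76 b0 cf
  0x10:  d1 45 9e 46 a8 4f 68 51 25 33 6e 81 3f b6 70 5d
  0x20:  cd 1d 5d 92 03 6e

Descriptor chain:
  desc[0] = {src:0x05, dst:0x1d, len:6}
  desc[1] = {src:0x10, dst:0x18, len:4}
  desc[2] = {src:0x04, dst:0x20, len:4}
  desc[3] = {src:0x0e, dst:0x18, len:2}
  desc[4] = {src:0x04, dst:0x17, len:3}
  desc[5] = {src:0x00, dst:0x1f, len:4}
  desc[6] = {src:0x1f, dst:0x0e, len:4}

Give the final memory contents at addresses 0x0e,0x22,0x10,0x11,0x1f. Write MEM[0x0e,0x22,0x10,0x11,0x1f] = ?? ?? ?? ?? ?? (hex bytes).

D0: mem[0x1d..0x22] <- [b4 be b2 5d 9e 78]
D1: mem[0x18..0x1b] <- [d1 45 9e 46]
D2: mem[0x20..0x23] <- [b8 b4 be b2]
D3: mem[0x18..0x19] <- [b0 cf]
D4: mem[0x17..0x19] <- [b8 b4 be]
D5: mem[0x1f..0x22] <- [4a ce bb 1c]
D6: mem[0x0e..0x11] <- [4a ce bb 1c]
query mem[0x0e]=0x4a, mem[0x22]=0x1c, mem[0x10]=0xbb, mem[0x11]=0x1c, mem[0x1f]=0x4a

MEM[0x0e,0x22,0x10,0x11,0x1f] = 4a 1c bb 1c 4a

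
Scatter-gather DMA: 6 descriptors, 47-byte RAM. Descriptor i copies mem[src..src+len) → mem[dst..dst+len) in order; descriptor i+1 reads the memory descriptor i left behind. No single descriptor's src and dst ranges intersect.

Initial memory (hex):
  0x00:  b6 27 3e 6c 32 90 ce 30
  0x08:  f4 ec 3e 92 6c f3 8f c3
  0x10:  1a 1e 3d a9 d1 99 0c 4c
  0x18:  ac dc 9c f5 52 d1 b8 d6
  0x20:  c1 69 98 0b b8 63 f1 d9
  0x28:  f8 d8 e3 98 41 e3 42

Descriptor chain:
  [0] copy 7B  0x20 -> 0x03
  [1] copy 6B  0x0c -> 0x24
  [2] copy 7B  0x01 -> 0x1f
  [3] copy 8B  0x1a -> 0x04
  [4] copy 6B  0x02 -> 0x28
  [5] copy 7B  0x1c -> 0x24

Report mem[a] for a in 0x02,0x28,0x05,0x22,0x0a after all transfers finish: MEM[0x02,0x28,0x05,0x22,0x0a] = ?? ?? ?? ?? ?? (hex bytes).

[0] 0x20->0x03 len=7 : c1 69 98 0b b8 63 f1
[1] 0x0c->0x24 len=6 : 6c f3 8f c3 1a 1e
[2] 0x01->0x1f len=7 : 27 3e c1 69 98 0b b8
[3] 0x1a->0x04 len=8 : 9c f5 52 d1 b8 27 3e c1
[4] 0x02->0x28 len=6 : 3e c1 9c f5 52 d1
[5] 0x1c->0x24 len=7 : 52 d1 b8 27 3e c1 69
query mem[0x02]=0x3e, mem[0x28]=0x3e, mem[0x05]=0xf5, mem[0x22]=0x69, mem[0x0a]=0x3e

MEM[0x02,0x28,0x05,0x22,0x0a] = 3e 3e f5 69 3e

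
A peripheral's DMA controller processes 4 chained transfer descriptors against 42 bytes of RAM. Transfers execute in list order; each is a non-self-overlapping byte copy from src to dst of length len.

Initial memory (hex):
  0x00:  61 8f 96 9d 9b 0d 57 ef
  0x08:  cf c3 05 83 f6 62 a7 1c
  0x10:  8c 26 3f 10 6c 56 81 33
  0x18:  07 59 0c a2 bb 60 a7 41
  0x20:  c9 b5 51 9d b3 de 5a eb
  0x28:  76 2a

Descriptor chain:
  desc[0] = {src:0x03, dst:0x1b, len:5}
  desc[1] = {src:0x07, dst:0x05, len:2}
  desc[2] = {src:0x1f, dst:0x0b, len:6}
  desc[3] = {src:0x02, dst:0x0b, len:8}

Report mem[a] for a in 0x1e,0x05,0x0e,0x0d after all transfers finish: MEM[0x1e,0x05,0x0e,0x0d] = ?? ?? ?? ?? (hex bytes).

MEM[0x1e,0x05,0x0e,0x0d] = 57 ef ef 9b

#0 dst[0x1b+5] := {0x9d,0x9b,0x0d,0x57,0xef}
#1 dst[0x05+2] := {0xef,0xcf}
#2 dst[0x0b+6] := {0xef,0xc9,0xb5,0x51,0x9d,0xb3}
#3 dst[0x0b+8] := {0x96,0x9d,0x9b,0xef,0xcf,0xef,0xcf,0xc3}
query mem[0x1e]=0x57, mem[0x05]=0xef, mem[0x0e]=0xef, mem[0x0d]=0x9b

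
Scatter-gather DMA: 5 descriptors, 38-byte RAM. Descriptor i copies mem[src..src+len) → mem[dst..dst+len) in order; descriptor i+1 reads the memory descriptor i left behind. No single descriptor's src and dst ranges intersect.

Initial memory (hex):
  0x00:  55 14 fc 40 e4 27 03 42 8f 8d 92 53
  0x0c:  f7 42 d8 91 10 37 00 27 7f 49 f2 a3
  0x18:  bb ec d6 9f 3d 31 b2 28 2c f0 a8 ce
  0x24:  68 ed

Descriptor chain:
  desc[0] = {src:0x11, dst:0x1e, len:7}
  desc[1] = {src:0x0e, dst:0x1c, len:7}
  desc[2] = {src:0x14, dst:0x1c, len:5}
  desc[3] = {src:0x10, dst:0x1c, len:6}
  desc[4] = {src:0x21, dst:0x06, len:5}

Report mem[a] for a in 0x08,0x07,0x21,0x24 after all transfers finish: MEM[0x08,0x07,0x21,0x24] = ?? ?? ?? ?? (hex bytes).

[0] 0x11->0x1e len=7 : 37 00 27 7f 49 f2 a3
[1] 0x0e->0x1c len=7 : d8 91 10 37 00 27 7f
[2] 0x14->0x1c len=5 : 7f 49 f2 a3 bb
[3] 0x10->0x1c len=6 : 10 37 00 27 7f 49
[4] 0x21->0x06 len=5 : 49 7f f2 a3 ed
query mem[0x08]=0xf2, mem[0x07]=0x7f, mem[0x21]=0x49, mem[0x24]=0xa3

MEM[0x08,0x07,0x21,0x24] = f2 7f 49 a3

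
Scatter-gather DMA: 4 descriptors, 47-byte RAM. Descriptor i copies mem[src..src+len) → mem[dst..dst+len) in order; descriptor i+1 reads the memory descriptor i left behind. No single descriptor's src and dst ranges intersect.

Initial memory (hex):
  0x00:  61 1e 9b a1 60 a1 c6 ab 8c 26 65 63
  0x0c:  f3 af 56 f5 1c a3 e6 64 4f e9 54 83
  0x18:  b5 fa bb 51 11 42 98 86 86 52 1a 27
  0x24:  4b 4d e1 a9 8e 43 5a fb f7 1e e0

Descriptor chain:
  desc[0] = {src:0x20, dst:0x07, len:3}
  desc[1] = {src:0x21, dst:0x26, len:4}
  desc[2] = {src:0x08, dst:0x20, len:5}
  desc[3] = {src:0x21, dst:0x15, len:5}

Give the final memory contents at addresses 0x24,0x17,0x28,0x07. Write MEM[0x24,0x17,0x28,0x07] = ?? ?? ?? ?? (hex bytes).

MEM[0x24,0x17,0x28,0x07] = f3 63 27 86

#0 dst[0x07+3] := {0x86,0x52,0x1a}
#1 dst[0x26+4] := {0x52,0x1a,0x27,0x4b}
#2 dst[0x20+5] := {0x52,0x1a,0x65,0x63,0xf3}
#3 dst[0x15+5] := {0x1a,0x65,0x63,0xf3,0x4d}
query mem[0x24]=0xf3, mem[0x17]=0x63, mem[0x28]=0x27, mem[0x07]=0x86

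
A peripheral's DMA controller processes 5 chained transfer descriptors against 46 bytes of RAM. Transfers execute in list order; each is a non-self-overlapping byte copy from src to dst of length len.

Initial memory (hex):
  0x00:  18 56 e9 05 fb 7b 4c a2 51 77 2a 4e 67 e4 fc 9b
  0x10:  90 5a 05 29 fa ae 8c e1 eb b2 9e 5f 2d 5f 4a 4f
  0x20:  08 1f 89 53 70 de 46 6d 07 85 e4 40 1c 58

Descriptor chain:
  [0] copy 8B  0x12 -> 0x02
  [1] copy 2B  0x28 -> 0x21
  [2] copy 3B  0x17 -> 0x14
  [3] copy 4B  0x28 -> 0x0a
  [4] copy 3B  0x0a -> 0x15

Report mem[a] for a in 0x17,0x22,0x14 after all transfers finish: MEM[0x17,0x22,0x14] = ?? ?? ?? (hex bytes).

#0 dst[0x02+8] := {0x05,0x29,0xfa,0xae,0x8c,0xe1,0xeb,0xb2}
#1 dst[0x21+2] := {0x07,0x85}
#2 dst[0x14+3] := {0xe1,0xeb,0xb2}
#3 dst[0x0a+4] := {0x07,0x85,0xe4,0x40}
#4 dst[0x15+3] := {0x07,0x85,0xe4}
query mem[0x17]=0xe4, mem[0x22]=0x85, mem[0x14]=0xe1

MEM[0x17,0x22,0x14] = e4 85 e1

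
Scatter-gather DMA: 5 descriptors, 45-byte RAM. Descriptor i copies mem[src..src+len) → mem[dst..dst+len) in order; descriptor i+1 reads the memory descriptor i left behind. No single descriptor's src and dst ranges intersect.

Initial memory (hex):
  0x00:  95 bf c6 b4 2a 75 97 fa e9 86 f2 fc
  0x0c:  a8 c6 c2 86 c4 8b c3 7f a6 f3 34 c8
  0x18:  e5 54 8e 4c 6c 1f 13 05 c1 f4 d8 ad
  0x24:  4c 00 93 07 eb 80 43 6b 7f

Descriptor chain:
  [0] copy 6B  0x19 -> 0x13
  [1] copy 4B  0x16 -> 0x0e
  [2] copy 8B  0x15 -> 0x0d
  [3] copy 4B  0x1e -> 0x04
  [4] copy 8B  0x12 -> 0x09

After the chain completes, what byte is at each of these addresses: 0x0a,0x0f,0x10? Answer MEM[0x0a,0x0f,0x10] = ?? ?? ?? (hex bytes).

D0: mem[0x13..0x18] <- [54 8e 4c 6c 1f 13]
D1: mem[0x0e..0x11] <- [6c 1f 13 54]
D2: mem[0x0d..0x14] <- [4c 6c 1f 13 54 8e 4c 6c]
D3: mem[0x04..0x07] <- [13 05 c1 f4]
D4: mem[0x09..0x10] <- [8e 4c 6c 4c 6c 1f 13 54]
query mem[0x0a]=0x4c, mem[0x0f]=0x13, mem[0x10]=0x54

MEM[0x0a,0x0f,0x10] = 4c 13 54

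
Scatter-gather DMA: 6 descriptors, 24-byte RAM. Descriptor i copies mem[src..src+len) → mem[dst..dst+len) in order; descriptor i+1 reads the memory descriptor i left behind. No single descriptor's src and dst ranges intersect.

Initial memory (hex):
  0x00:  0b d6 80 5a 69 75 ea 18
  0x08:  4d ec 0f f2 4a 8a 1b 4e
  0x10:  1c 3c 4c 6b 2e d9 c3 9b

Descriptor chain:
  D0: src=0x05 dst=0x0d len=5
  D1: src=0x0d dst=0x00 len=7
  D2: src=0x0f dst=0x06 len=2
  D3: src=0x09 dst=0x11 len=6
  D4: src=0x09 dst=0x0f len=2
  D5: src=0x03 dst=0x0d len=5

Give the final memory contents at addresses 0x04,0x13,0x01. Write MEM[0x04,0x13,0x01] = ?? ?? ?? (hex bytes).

[0] 0x05->0x0d len=5 : 75 ea 18 4d ec
[1] 0x0d->0x00 len=7 : 75 ea 18 4d ec 4c 6b
[2] 0x0f->0x06 len=2 : 18 4d
[3] 0x09->0x11 len=6 : ec 0f f2 4a 75 ea
[4] 0x09->0x0f len=2 : ec 0f
[5] 0x03->0x0d len=5 : 4d ec 4c 18 4d
query mem[0x04]=0xec, mem[0x13]=0xf2, mem[0x01]=0xea

MEM[0x04,0x13,0x01] = ec f2 ea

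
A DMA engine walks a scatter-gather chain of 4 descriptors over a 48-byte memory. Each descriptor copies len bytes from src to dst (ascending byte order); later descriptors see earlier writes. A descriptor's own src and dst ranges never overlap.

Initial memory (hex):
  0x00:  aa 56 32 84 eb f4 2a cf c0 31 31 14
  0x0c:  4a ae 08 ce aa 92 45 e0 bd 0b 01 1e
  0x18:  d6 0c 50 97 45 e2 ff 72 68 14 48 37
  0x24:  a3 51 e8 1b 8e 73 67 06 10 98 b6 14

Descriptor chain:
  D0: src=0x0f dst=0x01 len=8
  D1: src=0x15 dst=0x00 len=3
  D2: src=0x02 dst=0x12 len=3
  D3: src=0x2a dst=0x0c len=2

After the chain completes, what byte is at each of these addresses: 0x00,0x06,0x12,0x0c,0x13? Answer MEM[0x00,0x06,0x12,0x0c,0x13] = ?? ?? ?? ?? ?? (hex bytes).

MEM[0x00,0x06,0x12,0x0c,0x13] = 0b bd 1e 67 92

D0: mem[0x01..0x08] <- [ce aa 92 45 e0 bd 0b 01]
D1: mem[0x00..0x02] <- [0b 01 1e]
D2: mem[0x12..0x14] <- [1e 92 45]
D3: mem[0x0c..0x0d] <- [67 06]
query mem[0x00]=0x0b, mem[0x06]=0xbd, mem[0x12]=0x1e, mem[0x0c]=0x67, mem[0x13]=0x92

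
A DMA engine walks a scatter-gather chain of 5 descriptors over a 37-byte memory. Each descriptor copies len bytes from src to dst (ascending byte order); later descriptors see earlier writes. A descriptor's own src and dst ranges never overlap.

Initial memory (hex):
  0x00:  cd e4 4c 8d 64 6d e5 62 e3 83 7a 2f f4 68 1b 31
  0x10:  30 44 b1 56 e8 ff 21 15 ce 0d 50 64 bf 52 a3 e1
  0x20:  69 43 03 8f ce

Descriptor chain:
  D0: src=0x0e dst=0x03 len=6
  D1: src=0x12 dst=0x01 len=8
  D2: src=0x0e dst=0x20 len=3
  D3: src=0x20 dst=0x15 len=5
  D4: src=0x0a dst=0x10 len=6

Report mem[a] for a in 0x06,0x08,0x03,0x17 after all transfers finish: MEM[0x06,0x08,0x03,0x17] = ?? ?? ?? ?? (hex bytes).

#0 dst[0x03+6] := {0x1b,0x31,0x30,0x44,0xb1,0x56}
#1 dst[0x01+8] := {0xb1,0x56,0xe8,0xff,0x21,0x15,0xce,0x0d}
#2 dst[0x20+3] := {0x1b,0x31,0x30}
#3 dst[0x15+5] := {0x1b,0x31,0x30,0x8f,0xce}
#4 dst[0x10+6] := {0x7a,0x2f,0xf4,0x68,0x1b,0x31}
query mem[0x06]=0x15, mem[0x08]=0x0d, mem[0x03]=0xe8, mem[0x17]=0x30

MEM[0x06,0x08,0x03,0x17] = 15 0d e8 30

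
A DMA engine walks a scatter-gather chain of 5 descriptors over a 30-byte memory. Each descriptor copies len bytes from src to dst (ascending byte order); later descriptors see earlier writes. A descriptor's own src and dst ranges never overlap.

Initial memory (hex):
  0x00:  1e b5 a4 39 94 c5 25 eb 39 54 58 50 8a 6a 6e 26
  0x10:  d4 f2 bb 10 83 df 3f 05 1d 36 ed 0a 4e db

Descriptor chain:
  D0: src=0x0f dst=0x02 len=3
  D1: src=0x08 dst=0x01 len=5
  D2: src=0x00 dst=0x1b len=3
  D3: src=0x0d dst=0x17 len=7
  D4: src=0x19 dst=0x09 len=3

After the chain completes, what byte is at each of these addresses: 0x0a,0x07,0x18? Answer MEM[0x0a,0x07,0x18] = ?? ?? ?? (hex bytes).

#0 dst[0x02+3] := {0x26,0xd4,0xf2}
#1 dst[0x01+5] := {0x39,0x54,0x58,0x50,0x8a}
#2 dst[0x1b+3] := {0x1e,0x39,0x54}
#3 dst[0x17+7] := {0x6a,0x6e,0x26,0xd4,0xf2,0xbb,0x10}
#4 dst[0x09+3] := {0x26,0xd4,0xf2}
query mem[0x0a]=0xd4, mem[0x07]=0xeb, mem[0x18]=0x6e

MEM[0x0a,0x07,0x18] = d4 eb 6e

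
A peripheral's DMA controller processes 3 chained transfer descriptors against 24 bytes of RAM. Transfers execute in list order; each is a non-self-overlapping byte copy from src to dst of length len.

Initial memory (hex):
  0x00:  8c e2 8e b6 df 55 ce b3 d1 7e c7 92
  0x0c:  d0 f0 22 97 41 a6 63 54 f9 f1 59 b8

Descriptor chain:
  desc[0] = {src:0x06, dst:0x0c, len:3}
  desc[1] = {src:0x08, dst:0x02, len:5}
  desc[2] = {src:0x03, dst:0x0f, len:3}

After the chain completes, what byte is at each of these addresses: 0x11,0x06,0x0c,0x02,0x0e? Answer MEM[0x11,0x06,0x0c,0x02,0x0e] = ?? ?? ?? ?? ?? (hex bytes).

  after D0: wrote 3B at 0x0c = ceb3d1
  after D1: wrote 5B at 0x02 = d17ec792ce
  after D2: wrote 3B at 0x0f = 7ec792
query mem[0x11]=0x92, mem[0x06]=0xce, mem[0x0c]=0xce, mem[0x02]=0xd1, mem[0x0e]=0xd1

MEM[0x11,0x06,0x0c,0x02,0x0e] = 92 ce ce d1 d1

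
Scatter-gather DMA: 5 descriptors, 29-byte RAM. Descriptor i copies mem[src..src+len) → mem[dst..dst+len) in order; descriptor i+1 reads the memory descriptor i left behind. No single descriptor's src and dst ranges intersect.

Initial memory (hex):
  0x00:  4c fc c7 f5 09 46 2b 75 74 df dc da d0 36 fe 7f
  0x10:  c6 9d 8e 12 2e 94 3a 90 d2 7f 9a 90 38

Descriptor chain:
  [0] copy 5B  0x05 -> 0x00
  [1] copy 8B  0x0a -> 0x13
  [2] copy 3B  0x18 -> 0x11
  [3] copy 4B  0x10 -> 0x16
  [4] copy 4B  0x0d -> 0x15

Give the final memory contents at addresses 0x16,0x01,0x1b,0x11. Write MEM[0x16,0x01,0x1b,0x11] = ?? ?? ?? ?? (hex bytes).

#0 dst[0x00+5] := {0x46,0x2b,0x75,0x74,0xdf}
#1 dst[0x13+8] := {0xdc,0xda,0xd0,0x36,0xfe,0x7f,0xc6,0x9d}
#2 dst[0x11+3] := {0x7f,0xc6,0x9d}
#3 dst[0x16+4] := {0xc6,0x7f,0xc6,0x9d}
#4 dst[0x15+4] := {0x36,0xfe,0x7f,0xc6}
query mem[0x16]=0xfe, mem[0x01]=0x2b, mem[0x1b]=0x90, mem[0x11]=0x7f

MEM[0x16,0x01,0x1b,0x11] = fe 2b 90 7f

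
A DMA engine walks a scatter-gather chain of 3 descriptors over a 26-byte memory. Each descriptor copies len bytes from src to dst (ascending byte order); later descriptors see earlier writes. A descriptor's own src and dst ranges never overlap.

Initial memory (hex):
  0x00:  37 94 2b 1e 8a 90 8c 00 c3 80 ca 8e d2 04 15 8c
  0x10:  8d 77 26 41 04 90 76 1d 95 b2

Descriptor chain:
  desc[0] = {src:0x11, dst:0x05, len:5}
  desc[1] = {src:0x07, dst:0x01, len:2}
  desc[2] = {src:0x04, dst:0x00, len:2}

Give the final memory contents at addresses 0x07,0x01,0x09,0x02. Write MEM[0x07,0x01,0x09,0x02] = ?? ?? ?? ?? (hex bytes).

MEM[0x07,0x01,0x09,0x02] = 41 77 90 04

[0] 0x11->0x05 len=5 : 77 26 41 04 90
[1] 0x07->0x01 len=2 : 41 04
[2] 0x04->0x00 len=2 : 8a 77
query mem[0x07]=0x41, mem[0x01]=0x77, mem[0x09]=0x90, mem[0x02]=0x04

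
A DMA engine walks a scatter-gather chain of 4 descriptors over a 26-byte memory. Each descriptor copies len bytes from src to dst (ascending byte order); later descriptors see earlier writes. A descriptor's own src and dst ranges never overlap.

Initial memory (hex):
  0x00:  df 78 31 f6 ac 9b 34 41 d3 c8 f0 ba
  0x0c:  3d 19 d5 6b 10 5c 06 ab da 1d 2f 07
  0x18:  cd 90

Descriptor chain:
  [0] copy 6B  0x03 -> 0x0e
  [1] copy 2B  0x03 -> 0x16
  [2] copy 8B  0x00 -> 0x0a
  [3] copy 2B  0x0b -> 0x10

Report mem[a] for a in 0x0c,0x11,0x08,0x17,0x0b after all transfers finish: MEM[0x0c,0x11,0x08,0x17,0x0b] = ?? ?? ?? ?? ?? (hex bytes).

  after D0: wrote 6B at 0x0e = f6ac9b3441d3
  after D1: wrote 2B at 0x16 = f6ac
  after D2: wrote 8B at 0x0a = df7831f6ac9b3441
  after D3: wrote 2B at 0x10 = 7831
query mem[0x0c]=0x31, mem[0x11]=0x31, mem[0x08]=0xd3, mem[0x17]=0xac, mem[0x0b]=0x78

MEM[0x0c,0x11,0x08,0x17,0x0b] = 31 31 d3 ac 78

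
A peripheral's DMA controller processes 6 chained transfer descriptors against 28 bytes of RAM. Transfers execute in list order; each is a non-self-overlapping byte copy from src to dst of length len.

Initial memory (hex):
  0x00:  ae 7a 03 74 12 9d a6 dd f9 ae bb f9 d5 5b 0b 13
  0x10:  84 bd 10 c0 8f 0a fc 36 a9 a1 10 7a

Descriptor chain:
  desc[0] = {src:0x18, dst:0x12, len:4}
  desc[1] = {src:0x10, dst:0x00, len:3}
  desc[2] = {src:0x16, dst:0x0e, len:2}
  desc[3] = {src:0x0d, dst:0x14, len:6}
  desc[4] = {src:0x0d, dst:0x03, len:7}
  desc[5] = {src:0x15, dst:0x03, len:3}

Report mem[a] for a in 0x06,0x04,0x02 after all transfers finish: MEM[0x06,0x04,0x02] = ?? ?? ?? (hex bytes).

MEM[0x06,0x04,0x02] = 84 36 a9

[0] 0x18->0x12 len=4 : a9 a1 10 7a
[1] 0x10->0x00 len=3 : 84 bd a9
[2] 0x16->0x0e len=2 : fc 36
[3] 0x0d->0x14 len=6 : 5b fc 36 84 bd a9
[4] 0x0d->0x03 len=7 : 5b fc 36 84 bd a9 a1
[5] 0x15->0x03 len=3 : fc 36 84
query mem[0x06]=0x84, mem[0x04]=0x36, mem[0x02]=0xa9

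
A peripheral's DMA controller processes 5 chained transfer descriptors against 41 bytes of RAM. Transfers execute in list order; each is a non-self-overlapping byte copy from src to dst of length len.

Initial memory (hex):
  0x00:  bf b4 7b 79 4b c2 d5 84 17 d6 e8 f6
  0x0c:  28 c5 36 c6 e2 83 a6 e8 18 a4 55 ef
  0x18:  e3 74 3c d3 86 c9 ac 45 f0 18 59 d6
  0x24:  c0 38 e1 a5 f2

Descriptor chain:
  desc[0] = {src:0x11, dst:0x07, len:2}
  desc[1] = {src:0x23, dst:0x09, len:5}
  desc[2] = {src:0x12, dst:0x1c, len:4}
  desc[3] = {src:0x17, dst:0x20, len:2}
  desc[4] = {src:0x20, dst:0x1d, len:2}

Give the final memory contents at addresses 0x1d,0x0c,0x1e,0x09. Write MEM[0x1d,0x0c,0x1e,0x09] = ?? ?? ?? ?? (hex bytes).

  after D0: wrote 2B at 0x07 = 83a6
  after D1: wrote 5B at 0x09 = d6c038e1a5
  after D2: wrote 4B at 0x1c = a6e818a4
  after D3: wrote 2B at 0x20 = efe3
  after D4: wrote 2B at 0x1d = efe3
query mem[0x1d]=0xef, mem[0x0c]=0xe1, mem[0x1e]=0xe3, mem[0x09]=0xd6

MEM[0x1d,0x0c,0x1e,0x09] = ef e1 e3 d6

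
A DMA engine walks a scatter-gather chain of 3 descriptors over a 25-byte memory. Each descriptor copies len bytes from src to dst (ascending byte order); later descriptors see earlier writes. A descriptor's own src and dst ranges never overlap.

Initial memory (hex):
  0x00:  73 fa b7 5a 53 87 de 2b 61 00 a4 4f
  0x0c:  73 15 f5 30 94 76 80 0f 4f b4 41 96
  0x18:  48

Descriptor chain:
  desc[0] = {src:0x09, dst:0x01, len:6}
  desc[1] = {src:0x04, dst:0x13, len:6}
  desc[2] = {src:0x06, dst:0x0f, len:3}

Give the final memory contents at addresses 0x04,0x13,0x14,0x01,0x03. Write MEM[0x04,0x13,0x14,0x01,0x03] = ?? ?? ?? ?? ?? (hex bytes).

[0] 0x09->0x01 len=6 : 00 a4 4f 73 15 f5
[1] 0x04->0x13 len=6 : 73 15 f5 2b 61 00
[2] 0x06->0x0f len=3 : f5 2b 61
query mem[0x04]=0x73, mem[0x13]=0x73, mem[0x14]=0x15, mem[0x01]=0x00, mem[0x03]=0x4f

MEM[0x04,0x13,0x14,0x01,0x03] = 73 73 15 00 4f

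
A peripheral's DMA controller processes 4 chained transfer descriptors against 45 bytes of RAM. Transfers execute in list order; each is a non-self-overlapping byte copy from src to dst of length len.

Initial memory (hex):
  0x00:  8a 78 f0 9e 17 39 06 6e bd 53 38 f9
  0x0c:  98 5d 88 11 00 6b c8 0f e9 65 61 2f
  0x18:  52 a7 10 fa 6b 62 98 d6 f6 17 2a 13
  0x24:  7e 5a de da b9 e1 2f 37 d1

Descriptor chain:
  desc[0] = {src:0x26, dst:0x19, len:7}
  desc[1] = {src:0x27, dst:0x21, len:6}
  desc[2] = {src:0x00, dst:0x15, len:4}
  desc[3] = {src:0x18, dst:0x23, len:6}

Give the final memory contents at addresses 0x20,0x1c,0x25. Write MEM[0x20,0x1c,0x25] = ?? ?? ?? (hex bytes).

D0: mem[0x19..0x1f] <- [de da b9 e1 2f 37 d1]
D1: mem[0x21..0x26] <- [da b9 e1 2f 37 d1]
D2: mem[0x15..0x18] <- [8a 78 f0 9e]
D3: mem[0x23..0x28] <- [9e de da b9 e1 2f]
query mem[0x20]=0xf6, mem[0x1c]=0xe1, mem[0x25]=0xda

MEM[0x20,0x1c,0x25] = f6 e1 da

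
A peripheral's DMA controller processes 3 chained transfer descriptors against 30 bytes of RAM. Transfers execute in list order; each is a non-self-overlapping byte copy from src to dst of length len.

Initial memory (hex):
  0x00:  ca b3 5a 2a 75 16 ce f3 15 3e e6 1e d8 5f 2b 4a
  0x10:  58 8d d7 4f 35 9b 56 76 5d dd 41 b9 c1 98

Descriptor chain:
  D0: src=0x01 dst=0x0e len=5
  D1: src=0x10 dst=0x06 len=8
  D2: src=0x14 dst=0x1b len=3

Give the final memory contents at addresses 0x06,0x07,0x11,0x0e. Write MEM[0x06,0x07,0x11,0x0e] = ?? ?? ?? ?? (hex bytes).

[0] 0x01->0x0e len=5 : b3 5a 2a 75 16
[1] 0x10->0x06 len=8 : 2a 75 16 4f 35 9b 56 76
[2] 0x14->0x1b len=3 : 35 9b 56
query mem[0x06]=0x2a, mem[0x07]=0x75, mem[0x11]=0x75, mem[0x0e]=0xb3

MEM[0x06,0x07,0x11,0x0e] = 2a 75 75 b3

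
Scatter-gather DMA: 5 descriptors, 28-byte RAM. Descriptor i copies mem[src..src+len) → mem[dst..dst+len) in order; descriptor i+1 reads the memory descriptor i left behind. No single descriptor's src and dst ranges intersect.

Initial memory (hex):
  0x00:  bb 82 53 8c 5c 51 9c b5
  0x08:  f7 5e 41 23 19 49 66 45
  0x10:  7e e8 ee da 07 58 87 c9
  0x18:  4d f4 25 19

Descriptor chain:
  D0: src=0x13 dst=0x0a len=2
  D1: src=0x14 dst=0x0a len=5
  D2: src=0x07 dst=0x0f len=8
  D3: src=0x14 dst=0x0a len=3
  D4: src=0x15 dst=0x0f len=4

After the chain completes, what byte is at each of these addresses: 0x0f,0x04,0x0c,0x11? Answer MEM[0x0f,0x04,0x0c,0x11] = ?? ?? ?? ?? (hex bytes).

MEM[0x0f,0x04,0x0c,0x11] = c9 5c 4d c9

  after D0: wrote 2B at 0x0a = da07
  after D1: wrote 5B at 0x0a = 075887c94d
  after D2: wrote 8B at 0x0f = b5f75e075887c94d
  after D3: wrote 3B at 0x0a = 87c94d
  after D4: wrote 4B at 0x0f = c94dc94d
query mem[0x0f]=0xc9, mem[0x04]=0x5c, mem[0x0c]=0x4d, mem[0x11]=0xc9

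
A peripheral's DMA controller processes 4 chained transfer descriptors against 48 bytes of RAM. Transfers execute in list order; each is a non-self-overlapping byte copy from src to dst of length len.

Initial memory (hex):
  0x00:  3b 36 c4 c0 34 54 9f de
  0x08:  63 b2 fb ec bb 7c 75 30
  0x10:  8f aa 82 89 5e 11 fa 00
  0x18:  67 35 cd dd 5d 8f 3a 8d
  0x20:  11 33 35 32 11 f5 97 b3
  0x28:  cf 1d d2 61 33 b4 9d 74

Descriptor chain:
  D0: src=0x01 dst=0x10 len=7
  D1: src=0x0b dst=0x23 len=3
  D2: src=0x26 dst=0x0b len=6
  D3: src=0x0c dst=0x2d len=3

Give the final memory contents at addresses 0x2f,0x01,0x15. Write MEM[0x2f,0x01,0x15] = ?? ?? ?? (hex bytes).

[0] 0x01->0x10 len=7 : 36 c4 c0 34 54 9f de
[1] 0x0b->0x23 len=3 : ec bb 7c
[2] 0x26->0x0b len=6 : 97 b3 cf 1d d2 61
[3] 0x0c->0x2d len=3 : b3 cf 1d
query mem[0x2f]=0x1d, mem[0x01]=0x36, mem[0x15]=0x9f

MEM[0x2f,0x01,0x15] = 1d 36 9f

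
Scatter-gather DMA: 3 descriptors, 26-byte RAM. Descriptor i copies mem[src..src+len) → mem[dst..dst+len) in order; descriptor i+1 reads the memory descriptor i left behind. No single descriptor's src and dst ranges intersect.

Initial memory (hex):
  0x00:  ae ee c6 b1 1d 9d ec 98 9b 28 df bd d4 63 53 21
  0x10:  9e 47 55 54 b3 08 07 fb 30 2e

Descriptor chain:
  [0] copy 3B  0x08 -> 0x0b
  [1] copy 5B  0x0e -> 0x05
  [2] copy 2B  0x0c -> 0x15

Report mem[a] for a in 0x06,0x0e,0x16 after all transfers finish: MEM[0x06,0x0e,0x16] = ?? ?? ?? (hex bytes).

[0] 0x08->0x0b len=3 : 9b 28 df
[1] 0x0e->0x05 len=5 : 53 21 9e 47 55
[2] 0x0c->0x15 len=2 : 28 df
query mem[0x06]=0x21, mem[0x0e]=0x53, mem[0x16]=0xdf

MEM[0x06,0x0e,0x16] = 21 53 df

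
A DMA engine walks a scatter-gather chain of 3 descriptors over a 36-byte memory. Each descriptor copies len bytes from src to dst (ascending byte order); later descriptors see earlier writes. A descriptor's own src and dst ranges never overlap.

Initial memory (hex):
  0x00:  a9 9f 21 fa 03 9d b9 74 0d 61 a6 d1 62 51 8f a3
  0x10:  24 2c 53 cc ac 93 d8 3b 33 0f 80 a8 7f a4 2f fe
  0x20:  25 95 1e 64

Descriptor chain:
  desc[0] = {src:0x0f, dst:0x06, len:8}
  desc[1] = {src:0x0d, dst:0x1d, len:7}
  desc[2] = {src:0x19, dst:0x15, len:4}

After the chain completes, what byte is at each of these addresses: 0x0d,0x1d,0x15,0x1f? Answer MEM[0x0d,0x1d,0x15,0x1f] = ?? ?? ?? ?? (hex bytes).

D0: mem[0x06..0x0d] <- [a3 24 2c 53 cc ac 93 d8]
D1: mem[0x1d..0x23] <- [d8 8f a3 24 2c 53 cc]
D2: mem[0x15..0x18] <- [0f 80 a8 7f]
query mem[0x0d]=0xd8, mem[0x1d]=0xd8, mem[0x15]=0x0f, mem[0x1f]=0xa3

MEM[0x0d,0x1d,0x15,0x1f] = d8 d8 0f a3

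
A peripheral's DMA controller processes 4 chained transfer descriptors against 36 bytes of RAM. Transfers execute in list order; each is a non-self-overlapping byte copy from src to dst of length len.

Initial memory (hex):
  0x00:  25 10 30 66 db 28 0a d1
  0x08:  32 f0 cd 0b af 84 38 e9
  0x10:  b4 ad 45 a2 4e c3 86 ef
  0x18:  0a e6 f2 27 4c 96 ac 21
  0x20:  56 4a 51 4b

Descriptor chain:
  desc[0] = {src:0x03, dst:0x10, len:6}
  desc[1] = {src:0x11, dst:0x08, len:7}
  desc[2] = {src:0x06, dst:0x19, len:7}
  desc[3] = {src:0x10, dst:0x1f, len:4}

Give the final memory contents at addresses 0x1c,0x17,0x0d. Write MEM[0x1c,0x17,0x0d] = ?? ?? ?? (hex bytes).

D0: mem[0x10..0x15] <- [66 db 28 0a d1 32]
D1: mem[0x08..0x0e] <- [db 28 0a d1 32 86 ef]
D2: mem[0x19..0x1f] <- [0a d1 db 28 0a d1 32]
D3: mem[0x1f..0x22] <- [66 db 28 0a]
query mem[0x1c]=0x28, mem[0x17]=0xef, mem[0x0d]=0x86

MEM[0x1c,0x17,0x0d] = 28 ef 86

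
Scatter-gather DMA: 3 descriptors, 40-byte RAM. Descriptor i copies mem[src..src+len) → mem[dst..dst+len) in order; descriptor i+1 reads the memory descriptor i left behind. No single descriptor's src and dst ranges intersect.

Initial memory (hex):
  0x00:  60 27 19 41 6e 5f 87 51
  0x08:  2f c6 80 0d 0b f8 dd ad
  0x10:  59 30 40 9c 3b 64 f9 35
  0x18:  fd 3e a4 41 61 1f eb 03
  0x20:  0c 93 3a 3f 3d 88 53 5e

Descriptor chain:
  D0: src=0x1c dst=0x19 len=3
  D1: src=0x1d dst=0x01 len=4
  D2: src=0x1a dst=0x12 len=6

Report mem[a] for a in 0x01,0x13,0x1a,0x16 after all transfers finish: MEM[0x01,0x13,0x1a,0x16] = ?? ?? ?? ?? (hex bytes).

MEM[0x01,0x13,0x1a,0x16] = 1f eb 1f eb

[0] 0x1c->0x19 len=3 : 61 1f eb
[1] 0x1d->0x01 len=4 : 1f eb 03 0c
[2] 0x1a->0x12 len=6 : 1f eb 61 1f eb 03
query mem[0x01]=0x1f, mem[0x13]=0xeb, mem[0x1a]=0x1f, mem[0x16]=0xeb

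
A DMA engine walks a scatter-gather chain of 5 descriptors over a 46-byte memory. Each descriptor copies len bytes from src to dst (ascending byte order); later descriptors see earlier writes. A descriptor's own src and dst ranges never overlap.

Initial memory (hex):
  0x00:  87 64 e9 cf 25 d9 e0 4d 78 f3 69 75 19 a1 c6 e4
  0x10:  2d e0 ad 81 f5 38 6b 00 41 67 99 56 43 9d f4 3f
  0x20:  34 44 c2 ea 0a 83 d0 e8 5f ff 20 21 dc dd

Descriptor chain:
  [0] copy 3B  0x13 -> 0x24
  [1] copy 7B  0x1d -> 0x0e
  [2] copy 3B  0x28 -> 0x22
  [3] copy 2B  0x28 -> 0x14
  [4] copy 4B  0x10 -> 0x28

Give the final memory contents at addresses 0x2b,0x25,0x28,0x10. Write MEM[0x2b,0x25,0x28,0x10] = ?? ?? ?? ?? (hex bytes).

MEM[0x2b,0x25,0x28,0x10] = c2 f5 3f 3f

[0] 0x13->0x24 len=3 : 81 f5 38
[1] 0x1d->0x0e len=7 : 9d f4 3f 34 44 c2 ea
[2] 0x28->0x22 len=3 : 5f ff 20
[3] 0x28->0x14 len=2 : 5f ff
[4] 0x10->0x28 len=4 : 3f 34 44 c2
query mem[0x2b]=0xc2, mem[0x25]=0xf5, mem[0x28]=0x3f, mem[0x10]=0x3f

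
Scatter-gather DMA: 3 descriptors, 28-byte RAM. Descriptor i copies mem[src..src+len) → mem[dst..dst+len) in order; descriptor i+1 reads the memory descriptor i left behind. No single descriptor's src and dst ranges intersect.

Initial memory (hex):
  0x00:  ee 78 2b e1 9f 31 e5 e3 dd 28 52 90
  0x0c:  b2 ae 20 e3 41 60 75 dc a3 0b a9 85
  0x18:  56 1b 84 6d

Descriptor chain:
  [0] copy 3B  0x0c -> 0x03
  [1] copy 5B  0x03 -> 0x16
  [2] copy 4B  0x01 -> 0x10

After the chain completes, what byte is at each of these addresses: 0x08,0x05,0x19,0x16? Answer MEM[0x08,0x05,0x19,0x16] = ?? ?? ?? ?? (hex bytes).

MEM[0x08,0x05,0x19,0x16] = dd 20 e5 b2

#0 dst[0x03+3] := {0xb2,0xae,0x20}
#1 dst[0x16+5] := {0xb2,0xae,0x20,0xe5,0xe3}
#2 dst[0x10+4] := {0x78,0x2b,0xb2,0xae}
query mem[0x08]=0xdd, mem[0x05]=0x20, mem[0x19]=0xe5, mem[0x16]=0xb2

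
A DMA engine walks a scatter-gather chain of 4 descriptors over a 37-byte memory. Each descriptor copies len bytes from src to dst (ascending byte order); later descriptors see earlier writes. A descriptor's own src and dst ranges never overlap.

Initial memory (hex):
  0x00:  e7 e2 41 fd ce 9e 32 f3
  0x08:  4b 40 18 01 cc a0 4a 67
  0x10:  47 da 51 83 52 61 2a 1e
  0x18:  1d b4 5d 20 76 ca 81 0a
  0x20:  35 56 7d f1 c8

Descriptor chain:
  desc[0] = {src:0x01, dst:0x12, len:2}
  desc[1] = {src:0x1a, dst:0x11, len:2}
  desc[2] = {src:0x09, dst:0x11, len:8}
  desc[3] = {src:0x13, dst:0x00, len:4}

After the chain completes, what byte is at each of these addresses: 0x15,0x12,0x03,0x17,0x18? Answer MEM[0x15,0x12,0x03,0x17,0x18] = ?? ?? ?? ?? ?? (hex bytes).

  after D0: wrote 2B at 0x12 = e241
  after D1: wrote 2B at 0x11 = 5d20
  after D2: wrote 8B at 0x11 = 401801cca04a6747
  after D3: wrote 4B at 0x00 = 01cca04a
query mem[0x15]=0xa0, mem[0x12]=0x18, mem[0x03]=0x4a, mem[0x17]=0x67, mem[0x18]=0x47

MEM[0x15,0x12,0x03,0x17,0x18] = a0 18 4a 67 47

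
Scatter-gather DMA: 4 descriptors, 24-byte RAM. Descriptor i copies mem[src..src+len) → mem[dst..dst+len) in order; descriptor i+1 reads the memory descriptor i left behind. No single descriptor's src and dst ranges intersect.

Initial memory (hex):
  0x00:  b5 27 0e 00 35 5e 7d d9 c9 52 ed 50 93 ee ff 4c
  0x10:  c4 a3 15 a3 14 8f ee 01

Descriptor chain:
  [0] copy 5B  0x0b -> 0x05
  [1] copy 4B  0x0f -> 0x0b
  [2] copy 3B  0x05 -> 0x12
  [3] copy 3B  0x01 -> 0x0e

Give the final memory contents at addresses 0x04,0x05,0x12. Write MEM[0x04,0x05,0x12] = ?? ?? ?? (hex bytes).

MEM[0x04,0x05,0x12] = 35 50 50

#0 dst[0x05+5] := {0x50,0x93,0xee,0xff,0x4c}
#1 dst[0x0b+4] := {0x4c,0xc4,0xa3,0x15}
#2 dst[0x12+3] := {0x50,0x93,0xee}
#3 dst[0x0e+3] := {0x27,0x0e,0x00}
query mem[0x04]=0x35, mem[0x05]=0x50, mem[0x12]=0x50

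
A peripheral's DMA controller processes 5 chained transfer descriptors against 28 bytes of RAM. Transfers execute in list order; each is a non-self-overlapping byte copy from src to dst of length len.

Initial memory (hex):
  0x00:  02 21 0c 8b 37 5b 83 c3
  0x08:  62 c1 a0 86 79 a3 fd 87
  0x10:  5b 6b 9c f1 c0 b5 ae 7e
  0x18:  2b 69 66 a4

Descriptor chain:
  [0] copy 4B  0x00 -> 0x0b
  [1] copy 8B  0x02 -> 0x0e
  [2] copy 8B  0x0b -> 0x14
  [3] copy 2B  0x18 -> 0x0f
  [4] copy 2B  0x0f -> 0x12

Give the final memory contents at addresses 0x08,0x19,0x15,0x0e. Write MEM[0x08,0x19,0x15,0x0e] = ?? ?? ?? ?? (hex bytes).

MEM[0x08,0x19,0x15,0x0e] = 62 37 21 0c

[0] 0x00->0x0b len=4 : 02 21 0c 8b
[1] 0x02->0x0e len=8 : 0c 8b 37 5b 83 c3 62 c1
[2] 0x0b->0x14 len=8 : 02 21 0c 0c 8b 37 5b 83
[3] 0x18->0x0f len=2 : 8b 37
[4] 0x0f->0x12 len=2 : 8b 37
query mem[0x08]=0x62, mem[0x19]=0x37, mem[0x15]=0x21, mem[0x0e]=0x0c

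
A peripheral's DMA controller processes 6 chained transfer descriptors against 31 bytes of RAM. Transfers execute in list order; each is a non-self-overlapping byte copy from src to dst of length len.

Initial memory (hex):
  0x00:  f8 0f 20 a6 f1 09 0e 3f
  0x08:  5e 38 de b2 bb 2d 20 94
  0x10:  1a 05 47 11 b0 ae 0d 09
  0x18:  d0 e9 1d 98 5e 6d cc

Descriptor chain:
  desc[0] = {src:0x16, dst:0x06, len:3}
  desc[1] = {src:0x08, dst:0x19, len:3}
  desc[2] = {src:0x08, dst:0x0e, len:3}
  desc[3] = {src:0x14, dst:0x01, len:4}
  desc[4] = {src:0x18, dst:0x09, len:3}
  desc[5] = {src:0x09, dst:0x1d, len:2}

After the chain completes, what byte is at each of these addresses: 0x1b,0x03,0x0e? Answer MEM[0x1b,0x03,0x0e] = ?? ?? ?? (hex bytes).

MEM[0x1b,0x03,0x0e] = de 0d d0

#0 dst[0x06+3] := {0x0d,0x09,0xd0}
#1 dst[0x19+3] := {0xd0,0x38,0xde}
#2 dst[0x0e+3] := {0xd0,0x38,0xde}
#3 dst[0x01+4] := {0xb0,0xae,0x0d,0x09}
#4 dst[0x09+3] := {0xd0,0xd0,0x38}
#5 dst[0x1d+2] := {0xd0,0xd0}
query mem[0x1b]=0xde, mem[0x03]=0x0d, mem[0x0e]=0xd0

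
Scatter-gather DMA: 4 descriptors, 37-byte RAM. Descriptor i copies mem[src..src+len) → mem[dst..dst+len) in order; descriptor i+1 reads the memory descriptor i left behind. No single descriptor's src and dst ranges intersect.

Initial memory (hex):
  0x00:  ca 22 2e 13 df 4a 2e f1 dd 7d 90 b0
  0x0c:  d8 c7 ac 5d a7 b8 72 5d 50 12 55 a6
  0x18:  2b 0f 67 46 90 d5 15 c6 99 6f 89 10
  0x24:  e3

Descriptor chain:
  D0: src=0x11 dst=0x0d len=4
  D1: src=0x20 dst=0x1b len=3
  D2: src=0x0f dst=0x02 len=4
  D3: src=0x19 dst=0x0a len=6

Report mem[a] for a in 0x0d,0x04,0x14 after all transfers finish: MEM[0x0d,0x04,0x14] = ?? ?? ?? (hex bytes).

MEM[0x0d,0x04,0x14] = 6f b8 50

D0: mem[0x0d..0x10] <- [b8 72 5d 50]
D1: mem[0x1b..0x1d] <- [99 6f 89]
D2: mem[0x02..0x05] <- [5d 50 b8 72]
D3: mem[0x0a..0x0f] <- [0f 67 99 6f 89 15]
query mem[0x0d]=0x6f, mem[0x04]=0xb8, mem[0x14]=0x50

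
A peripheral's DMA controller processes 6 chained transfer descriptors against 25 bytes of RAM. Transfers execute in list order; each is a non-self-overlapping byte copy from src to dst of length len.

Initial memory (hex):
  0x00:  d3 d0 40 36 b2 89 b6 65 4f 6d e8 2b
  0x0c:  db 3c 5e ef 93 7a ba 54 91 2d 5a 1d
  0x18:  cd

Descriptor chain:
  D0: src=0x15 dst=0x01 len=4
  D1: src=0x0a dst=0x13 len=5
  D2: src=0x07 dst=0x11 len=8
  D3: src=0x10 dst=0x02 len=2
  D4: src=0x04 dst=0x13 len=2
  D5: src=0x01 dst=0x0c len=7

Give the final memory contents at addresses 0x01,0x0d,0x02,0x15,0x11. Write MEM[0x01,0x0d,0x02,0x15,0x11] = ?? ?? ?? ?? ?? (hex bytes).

MEM[0x01,0x0d,0x02,0x15,0x11] = 2d 93 93 2b b6

[0] 0x15->0x01 len=4 : 2d 5a 1d cd
[1] 0x0a->0x13 len=5 : e8 2b db 3c 5e
[2] 0x07->0x11 len=8 : 65 4f 6d e8 2b db 3c 5e
[3] 0x10->0x02 len=2 : 93 65
[4] 0x04->0x13 len=2 : cd 89
[5] 0x01->0x0c len=7 : 2d 93 65 cd 89 b6 65
query mem[0x01]=0x2d, mem[0x0d]=0x93, mem[0x02]=0x93, mem[0x15]=0x2b, mem[0x11]=0xb6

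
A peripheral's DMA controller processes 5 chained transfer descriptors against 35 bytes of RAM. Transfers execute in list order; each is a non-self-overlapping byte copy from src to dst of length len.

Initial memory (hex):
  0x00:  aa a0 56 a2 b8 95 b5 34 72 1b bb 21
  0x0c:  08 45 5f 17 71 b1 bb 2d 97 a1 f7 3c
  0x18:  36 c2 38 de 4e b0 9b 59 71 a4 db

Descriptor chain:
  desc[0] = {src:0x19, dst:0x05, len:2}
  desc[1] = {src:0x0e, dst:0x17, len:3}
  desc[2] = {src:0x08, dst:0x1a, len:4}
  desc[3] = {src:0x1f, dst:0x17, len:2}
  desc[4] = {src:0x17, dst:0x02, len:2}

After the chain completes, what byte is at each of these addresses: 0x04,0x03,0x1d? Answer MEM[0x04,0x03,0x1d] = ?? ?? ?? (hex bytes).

MEM[0x04,0x03,0x1d] = b8 71 21

[0] 0x19->0x05 len=2 : c2 38
[1] 0x0e->0x17 len=3 : 5f 17 71
[2] 0x08->0x1a len=4 : 72 1b bb 21
[3] 0x1f->0x17 len=2 : 59 71
[4] 0x17->0x02 len=2 : 59 71
query mem[0x04]=0xb8, mem[0x03]=0x71, mem[0x1d]=0x21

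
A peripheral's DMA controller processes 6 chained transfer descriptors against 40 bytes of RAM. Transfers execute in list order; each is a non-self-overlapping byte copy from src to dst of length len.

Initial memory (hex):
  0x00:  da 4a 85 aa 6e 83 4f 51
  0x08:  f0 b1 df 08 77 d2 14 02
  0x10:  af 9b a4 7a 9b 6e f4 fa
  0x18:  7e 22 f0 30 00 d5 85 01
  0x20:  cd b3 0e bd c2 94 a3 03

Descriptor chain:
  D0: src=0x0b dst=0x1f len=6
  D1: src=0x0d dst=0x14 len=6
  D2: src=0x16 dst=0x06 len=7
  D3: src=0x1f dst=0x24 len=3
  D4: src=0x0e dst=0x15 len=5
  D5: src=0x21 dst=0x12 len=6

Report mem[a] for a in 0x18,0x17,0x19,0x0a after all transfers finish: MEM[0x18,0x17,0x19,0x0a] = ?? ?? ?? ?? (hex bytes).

MEM[0x18,0x17,0x19,0x0a] = 9b d2 a4 f0

D0: mem[0x1f..0x24] <- [08 77 d2 14 02 af]
D1: mem[0x14..0x19] <- [d2 14 02 af 9b a4]
D2: mem[0x06..0x0c] <- [02 af 9b a4 f0 30 00]
D3: mem[0x24..0x26] <- [08 77 d2]
D4: mem[0x15..0x19] <- [14 02 af 9b a4]
D5: mem[0x12..0x17] <- [d2 14 02 08 77 d2]
query mem[0x18]=0x9b, mem[0x17]=0xd2, mem[0x19]=0xa4, mem[0x0a]=0xf0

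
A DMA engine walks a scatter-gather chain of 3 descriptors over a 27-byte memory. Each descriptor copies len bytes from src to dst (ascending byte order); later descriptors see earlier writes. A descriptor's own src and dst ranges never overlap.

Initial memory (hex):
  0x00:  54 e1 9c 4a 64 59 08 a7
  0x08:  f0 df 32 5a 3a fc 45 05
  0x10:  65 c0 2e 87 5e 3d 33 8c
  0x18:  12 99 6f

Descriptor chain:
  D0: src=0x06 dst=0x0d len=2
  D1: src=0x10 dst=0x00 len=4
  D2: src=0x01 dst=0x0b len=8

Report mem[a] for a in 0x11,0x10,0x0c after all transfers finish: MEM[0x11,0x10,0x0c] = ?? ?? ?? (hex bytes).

MEM[0x11,0x10,0x0c] = a7 08 2e

#0 dst[0x0d+2] := {0x08,0xa7}
#1 dst[0x00+4] := {0x65,0xc0,0x2e,0x87}
#2 dst[0x0b+8] := {0xc0,0x2e,0x87,0x64,0x59,0x08,0xa7,0xf0}
query mem[0x11]=0xa7, mem[0x10]=0x08, mem[0x0c]=0x2e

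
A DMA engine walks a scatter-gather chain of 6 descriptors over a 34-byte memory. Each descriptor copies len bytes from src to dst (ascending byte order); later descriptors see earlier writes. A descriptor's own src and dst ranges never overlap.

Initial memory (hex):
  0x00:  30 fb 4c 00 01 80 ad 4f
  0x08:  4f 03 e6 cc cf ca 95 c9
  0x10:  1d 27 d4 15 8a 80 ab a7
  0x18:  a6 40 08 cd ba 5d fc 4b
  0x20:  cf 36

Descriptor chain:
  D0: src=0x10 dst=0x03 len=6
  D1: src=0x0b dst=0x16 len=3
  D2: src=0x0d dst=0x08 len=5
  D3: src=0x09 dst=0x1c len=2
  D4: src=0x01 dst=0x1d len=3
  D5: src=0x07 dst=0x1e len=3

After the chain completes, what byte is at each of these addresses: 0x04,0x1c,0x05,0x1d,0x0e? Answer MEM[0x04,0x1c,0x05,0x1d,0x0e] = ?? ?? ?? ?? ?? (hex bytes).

MEM[0x04,0x1c,0x05,0x1d,0x0e] = 27 95 d4 fb 95

  after D0: wrote 6B at 0x03 = 1d27d4158a80
  after D1: wrote 3B at 0x16 = cccfca
  after D2: wrote 5B at 0x08 = ca95c91d27
  after D3: wrote 2B at 0x1c = 95c9
  after D4: wrote 3B at 0x1d = fb4c1d
  after D5: wrote 3B at 0x1e = 8aca95
query mem[0x04]=0x27, mem[0x1c]=0x95, mem[0x05]=0xd4, mem[0x1d]=0xfb, mem[0x0e]=0x95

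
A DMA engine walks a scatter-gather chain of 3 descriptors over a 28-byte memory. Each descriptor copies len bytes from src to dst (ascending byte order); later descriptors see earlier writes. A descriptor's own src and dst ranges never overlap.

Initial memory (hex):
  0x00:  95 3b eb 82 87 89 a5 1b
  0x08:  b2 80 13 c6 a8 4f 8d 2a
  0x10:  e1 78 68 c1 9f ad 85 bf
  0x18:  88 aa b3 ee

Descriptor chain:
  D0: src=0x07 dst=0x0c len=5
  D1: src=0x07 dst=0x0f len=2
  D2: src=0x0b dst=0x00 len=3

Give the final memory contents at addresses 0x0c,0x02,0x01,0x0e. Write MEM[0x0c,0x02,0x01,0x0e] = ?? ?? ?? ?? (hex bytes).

MEM[0x0c,0x02,0x01,0x0e] = 1b b2 1b 80

  after D0: wrote 5B at 0x0c = 1bb28013c6
  after D1: wrote 2B at 0x0f = 1bb2
  after D2: wrote 3B at 0x00 = c61bb2
query mem[0x0c]=0x1b, mem[0x02]=0xb2, mem[0x01]=0x1b, mem[0x0e]=0x80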